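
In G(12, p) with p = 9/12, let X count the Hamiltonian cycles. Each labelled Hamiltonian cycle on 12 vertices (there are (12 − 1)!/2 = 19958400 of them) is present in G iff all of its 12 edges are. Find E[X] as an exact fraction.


K_12 has (12 − 1)!/2 = 19958400 labelled Hamiltonian cycles.
For each such Hamiltonian cycle H, let X_H = 1 if all 12 edges of H are present in G. Then P[X_H = 1] = p^{12} = (3/4)^{12} = 531441/16777216.
By linearity: E[X] = Σ_H E[X_H] = 19958400 · p^{12} = 19958400 · 531441/16777216 = 82864937925/131072.
Numerically: E[X] ≈ 6.322e+05.

E[X] = 19958400 · (3/4)^{12} = 82864937925/131072 ≈ 6.322e+05.


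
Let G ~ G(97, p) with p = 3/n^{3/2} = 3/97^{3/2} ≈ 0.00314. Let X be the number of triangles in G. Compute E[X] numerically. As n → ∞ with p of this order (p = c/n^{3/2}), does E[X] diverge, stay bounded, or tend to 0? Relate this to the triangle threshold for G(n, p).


Number of potential triangles: C(97, 3) = 147440.
Each occurs with probability p³ ≈ (0.00314)³ ≈ 3.09664e-08.
By linearity: E[X] = C(97, 3)·p³ ≈ 147440 · 3.09664e-08 ≈ 0.005.
Since α = 3/2 > 1, p = c/n^{3/2} = o(1/n) is below the triangle threshold p ~ 1/n. Asymptotically E[X] ~ (c³/6)·n^{3(1−α)} = (3³/6)·n^{-1.5} → 0, so by Markov's inequality G has no triangles w.h.p.

E[X] ≈ 0.005; in regime p = Θ(1/n^{3/2}) E[X] tends to 0 (below the triangle threshold p ~ 1/n).


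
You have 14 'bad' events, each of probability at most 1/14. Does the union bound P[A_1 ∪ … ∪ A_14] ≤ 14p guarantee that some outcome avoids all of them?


Union bound: P[∪_{i=1}^{14} A_i] ≤ Σ_i P[A_i] ≤ 14·p = 14·(1/14) = 1.
Numerically: 1 ≈ 1.0000000.
Is 1 < 1? NO.
Since the bound 1 is ≥ 1, the union bound is uninformative here; it does NOT by itself certify existence.

14·p = 1 ≈ 1.0000000; existence NOT certified by the union bound.


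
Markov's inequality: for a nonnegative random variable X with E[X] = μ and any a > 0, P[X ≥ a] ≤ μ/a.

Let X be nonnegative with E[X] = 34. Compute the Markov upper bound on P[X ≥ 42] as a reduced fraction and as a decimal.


μ = E[X] = 34, a = 42.
Markov: P[X ≥ 42] ≤ μ/a = (34)/42 = 17/21.
Numerically: ≈ 0.8095.
(Since a = 42 > μ = 34.0000, the bound 17/21 is < 1 and informative.)

P[X ≥ 42] ≤ 17/21 ≈ 0.8095.


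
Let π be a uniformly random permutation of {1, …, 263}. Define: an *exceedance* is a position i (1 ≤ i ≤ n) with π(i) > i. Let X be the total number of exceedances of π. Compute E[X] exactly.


Write X = Σ_{i=1}^{263} X_i, where X_i = 1_{π(i) > i}.
For each fixed i, π(i) is uniform over {1, …, 263} (marginal of a uniform permutation), so P[π(i) > i] = (n − i)/n. Summing: Σ_{i=1}^{263} (n − i)/n = (0 + 1 + … + 262)/263 = 263(263 − 1)/(2·263) = (263 − 1)/2.
Hence E[X] = Σ_{i=1}^{263} (263 − i)/263 = 131 ≈ 131.0000.

E[X] = 131 = 131.0000.


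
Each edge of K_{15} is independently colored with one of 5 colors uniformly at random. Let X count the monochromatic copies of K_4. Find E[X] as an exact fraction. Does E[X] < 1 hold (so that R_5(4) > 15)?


E[X] = C(15, 4) · 5^{1 − 6} = 1365 · 5^{−5} = 1365/3125.
As a reduced fraction: E[X] = 273/625 ≈ 0.4368.
Is E[X] < 1? YES.
Since E[X] < 1, there exists a 5-coloring of K_{15} with no monochromatic K_4; hence R_5(4) > 15.

E[X] = 273/625 ≈ 0.4368; E[X] < 1, so R_5(4) > 15.


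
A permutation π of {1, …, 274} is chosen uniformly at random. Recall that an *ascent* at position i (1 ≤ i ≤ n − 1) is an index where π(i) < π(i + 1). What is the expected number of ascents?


Write X = Σ X_I over i = 1, …, 273, with X_I the indicator of one ascent.
There are 273 indicators.
For each fixed i, the pair (π(i), π(i+1)) is a uniformly random ordered pair of distinct values from {1, …, 274}; by symmetry P[π(i) < π(i+1)] = 1/2.
By linearity: E[X] = 273 · (1/2) = (274 − 1) · (1/2) = 273/2 ≈ 136.500.

E[X] = 273/2 = 136.500.


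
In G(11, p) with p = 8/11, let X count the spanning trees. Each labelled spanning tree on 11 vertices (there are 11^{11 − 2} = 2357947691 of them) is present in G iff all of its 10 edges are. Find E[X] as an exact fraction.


K_11 has 11^{11 − 2} = 2357947691 labelled spanning trees.
For each such spanning tree H, let X_H = 1 if all 10 edges of H are present in G. Then P[X_H = 1] = p^{10} = (8/11)^{10} = 1073741824/25937424601.
Summing the indicators: E[X] = Σ_H E[X_H] = 2357947691 · p^{10} = 2357947691 · 1073741824/25937424601 = 1073741824/11.
Numerically: E[X] ≈ 9.76e+07.

E[X] = 2357947691 · (8/11)^{10} = 1073741824/11 ≈ 9.76e+07.


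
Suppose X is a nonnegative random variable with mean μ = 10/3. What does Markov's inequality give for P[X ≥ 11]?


μ = E[X] = 10/3, a = 11.
Markov: P[X ≥ 11] ≤ μ/a = (10/3)/11 = 10/33.
Numerically: ≈ 0.303.
(Since a = 11 > μ = 3.333, the bound 10/33 is < 1 and informative.)

P[X ≥ 11] ≤ 10/33 ≈ 0.303.


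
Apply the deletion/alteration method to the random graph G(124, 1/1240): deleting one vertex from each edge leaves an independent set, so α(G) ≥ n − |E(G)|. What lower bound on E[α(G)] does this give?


E[|E(G)|] = C(124, 2)·p = 7626 · (1/1240) = 123/20.
E[α(G)] ≥ n − E[|E(G)|] = 124 − 123/20 = 2357/20.
Numerically: ≈ 117.850000.
(This is only a lower bound; the true E[α(G)] may be larger.)

E[α(G)] ≥ 2357/20 ≈ 117.850000.


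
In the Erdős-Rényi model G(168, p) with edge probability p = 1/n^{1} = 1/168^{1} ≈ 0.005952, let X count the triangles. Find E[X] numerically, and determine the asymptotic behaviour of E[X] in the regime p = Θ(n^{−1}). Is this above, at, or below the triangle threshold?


Number of potential triangles: C(168, 3) = 776216.
Each occurs with probability p³ ≈ (0.005952)³ ≈ 2.108979e-07.
By linearity: E[X] = C(168, 3)·p³ ≈ 776216 · 2.108979e-07 ≈ 0.1637.
Here α = 1, so p = 1/n is exactly at the triangle threshold p ~ 1/n. Asymptotically E[X] → c³/6 = 1³/6 = 1/6 ≈ 0.1667, a bounded constant. In this regime the triangle count is asymptotically Poisson(c³/6).

E[X] ≈ 0.1637; in regime p = Θ(1/n^{1}) E[X] stays bounded (at the triangle threshold p ~ 1/n).


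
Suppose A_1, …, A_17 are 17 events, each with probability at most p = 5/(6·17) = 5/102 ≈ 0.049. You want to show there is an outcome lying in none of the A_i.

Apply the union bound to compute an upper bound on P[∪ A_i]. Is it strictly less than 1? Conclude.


Union bound: P[∪_{i=1}^{17} A_i] ≤ Σ_i P[A_i] ≤ 17·p = 17·(5/102) = 5/6.
Numerically: 5/6 ≈ 0.833.
Is 5/6 < 1? YES.
Since P[∪ A_i] ≤ 5/6 < 1, the complement has P[∩ A_i^c] ≥ 1 − 5/6 = 1/6 > 0, so some outcome avoids every A_i.

17·p = 5/6 ≈ 0.833; existence CERTIFIED by the union bound.


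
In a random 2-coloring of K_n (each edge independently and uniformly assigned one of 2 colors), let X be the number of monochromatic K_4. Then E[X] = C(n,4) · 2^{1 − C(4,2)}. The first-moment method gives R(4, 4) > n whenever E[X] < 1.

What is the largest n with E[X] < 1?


We need C(n, 4) · 2^{1 − 6} < 1, i.e. C(n, 4) < 2^{6 − 1} = 32.
Check values of n near the boundary:
  n = 4: C(4, 4) = 1; 1 < 32? YES
  n = 5: C(5, 4) = 5; 5 < 32? YES
  n = 6: C(6, 4) = 15; 15 < 32? YES
  n = 7: C(7, 4) = 35; 35 < 32? NO
  n = 8: C(8, 4) = 70; 70 < 32? NO
  n = 9: C(9, 4) = 126; 126 < 32? NO
The largest n with C(n, 4) < 32 is n = 6 (where E[X] = 15/32 ≈ 0.46875). Hence R(4, 4) > 6, i.e. R(4, 4) ≥ 7.

Largest n = 6; hence R(4, 4) > 6.


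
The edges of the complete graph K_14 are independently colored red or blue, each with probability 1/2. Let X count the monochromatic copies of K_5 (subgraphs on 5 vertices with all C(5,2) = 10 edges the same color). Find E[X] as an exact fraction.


Let X = Σ_S X_S over the C(14, 5) = 2002 subsets S of size 5, where X_S = 1 if the K_5 on S is monochromatic.
For a fixed S, the K_5 on S has C(5, 2) = 10 edges. P[all 10 edges red] = (1/2)^10, and likewise for blue, so P[monochromatic] = 2·(1/2)^10 = 2^{1 − 10} = 1/512.
By linearity of expectation: E[X] = C(14, 5) · 2^{1 − 10} = 2002 · 1/512 = 1001/256.
Numerically: E[X] ≈ 3.910.

E[X] = C(14,5)·2^(1−C(5,2)) = 1001/256 ≈ 3.910.


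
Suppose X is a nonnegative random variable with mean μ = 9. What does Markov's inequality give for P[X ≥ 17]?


μ = E[X] = 9, a = 17.
Markov: P[X ≥ 17] ≤ μ/a = (9)/17 = 9/17.
Numerically: ≈ 0.529.
(Since a = 17 > μ = 9.000, the bound 9/17 is < 1 and informative.)

P[X ≥ 17] ≤ 9/17 ≈ 0.529.


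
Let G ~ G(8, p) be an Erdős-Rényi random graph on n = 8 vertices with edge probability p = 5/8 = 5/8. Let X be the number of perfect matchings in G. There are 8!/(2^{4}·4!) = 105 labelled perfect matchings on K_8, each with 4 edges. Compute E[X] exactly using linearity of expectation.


K_8 has 8!/(2^{4}·4!) = 105 labelled perfect matchings.
For each such perfect matching H, let X_H = 1 if all 4 edges of H are present in G. Then P[X_H = 1] = p^{4} = (5/8)^{4} = 625/4096.
Summing the indicators: E[X] = Σ_H E[X_H] = 105 · p^{4} = 105 · 625/4096 = 65625/4096.
Numerically: E[X] ≈ 16.0217.

E[X] = 105 · (5/8)^{4} = 65625/4096 ≈ 16.0217.


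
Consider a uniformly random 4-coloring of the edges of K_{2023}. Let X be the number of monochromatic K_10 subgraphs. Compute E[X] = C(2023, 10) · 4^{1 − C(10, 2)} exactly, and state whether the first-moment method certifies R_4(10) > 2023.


E[X] = C(2023, 10) · 4^{1 − 45} = 309399856285778485315440716 · 4^{−44} = 309399856285778485315440716/309485009821345068724781056.
As a reduced fraction: E[X] = 77349964071444621328860179/77371252455336267181195264 ≈ 0.9997.
Is E[X] < 1? YES.
Since E[X] < 1, there exists a 4-coloring of K_{2023} with no monochromatic K_10; hence R_4(10) > 2023.

E[X] = 77349964071444621328860179/77371252455336267181195264 ≈ 0.9997; E[X] < 1, so R_4(10) > 2023.


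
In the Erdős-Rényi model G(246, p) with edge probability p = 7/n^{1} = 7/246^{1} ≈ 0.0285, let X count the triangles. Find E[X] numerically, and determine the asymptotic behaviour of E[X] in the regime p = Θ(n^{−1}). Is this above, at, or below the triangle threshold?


Number of potential triangles: C(246, 3) = 2450980.
Each occurs with probability p³ ≈ (0.0285)³ ≈ 2.30403e-05.
By linearity: E[X] = C(246, 3)·p³ ≈ 2450980 · 2.30403e-05 ≈ 56.471.
Here α = 1, so p = 7/n is exactly at the triangle threshold p ~ 1/n. Asymptotically E[X] → c³/6 = 7³/6 = 343/6 ≈ 57.167, a bounded constant. In this regime the triangle count is asymptotically Poisson(c³/6).

E[X] ≈ 56.471; in regime p = Θ(1/n^{1}) E[X] stays bounded (at the triangle threshold p ~ 1/n).


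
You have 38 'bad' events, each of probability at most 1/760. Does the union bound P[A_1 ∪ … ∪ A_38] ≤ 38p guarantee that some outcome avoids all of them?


Union bound: P[∪_{i=1}^{38} A_i] ≤ Σ_i P[A_i] ≤ 38·p = 38·(1/760) = 1/20.
Numerically: 1/20 ≈ 0.050.
Is 1/20 < 1? YES.
Since P[∪ A_i] ≤ 1/20 < 1, the complement has P[∩ A_i^c] ≥ 1 − 1/20 = 19/20 > 0, so some outcome avoids every A_i.

38·p = 1/20 ≈ 0.050; existence CERTIFIED by the union bound.


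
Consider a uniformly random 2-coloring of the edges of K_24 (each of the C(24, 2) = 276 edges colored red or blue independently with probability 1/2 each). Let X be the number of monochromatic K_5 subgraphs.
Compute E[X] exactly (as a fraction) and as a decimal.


Let X = Σ_S X_S over the C(24, 5) = 42504 subsets S of size 5, where X_S = 1 if the K_5 on S is monochromatic.
For a fixed S, the K_5 on S has C(5, 2) = 10 edges. P[all 10 edges red] = (1/2)^10, and likewise for blue, so P[monochromatic] = 2·(1/2)^10 = 2^{1 − 10} = 1/512.
By linearity: E[X] = C(24, 5) · 2^{1 − 10} = 42504 · 1/512 = 5313/64.
Numerically: E[X] ≈ 83.01562.

E[X] = C(24,5)·2^(1−C(5,2)) = 5313/64 ≈ 83.01562.


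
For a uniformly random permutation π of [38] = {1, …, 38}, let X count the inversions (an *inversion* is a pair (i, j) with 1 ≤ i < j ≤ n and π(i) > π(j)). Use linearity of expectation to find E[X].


Write X = Σ X_I over the C(38, 2) = 703 pairs i < j, with X_I the indicator of one inversion.
There are 703 indicators.
For each fixed pair i < j, the values π(i) and π(j) are two distinct elements of {1, …, 38} in uniformly random order; by symmetry P[π(i) > π(j)] = 1/2.
By linearity: E[X] = 703 · (1/2) = C(38, 2) · (1/2) = 703/2 = 703/2 ≈ 351.50000.

E[X] = 703/2 = 351.50000.


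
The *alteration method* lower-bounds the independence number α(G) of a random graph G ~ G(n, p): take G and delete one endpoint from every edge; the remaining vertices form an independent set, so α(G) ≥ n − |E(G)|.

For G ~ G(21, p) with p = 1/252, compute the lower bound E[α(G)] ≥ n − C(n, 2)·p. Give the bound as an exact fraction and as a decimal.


E[|E(G)|] = C(21, 2)·p = 210 · (1/252) = 5/6.
E[α(G)] ≥ n − E[|E(G)|] = 21 − 5/6 = 121/6.
Numerically: ≈ 20.1667.
(This is only a lower bound; the true E[α(G)] may be larger.)

E[α(G)] ≥ 121/6 ≈ 20.1667.


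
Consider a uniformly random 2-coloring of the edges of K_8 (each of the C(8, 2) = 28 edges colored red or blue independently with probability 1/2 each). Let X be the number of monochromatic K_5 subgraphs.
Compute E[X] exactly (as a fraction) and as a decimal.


Let X = Σ_S X_S over the C(8, 5) = 56 subsets S of size 5, where X_S = 1 if the K_5 on S is monochromatic.
For a fixed S, the K_5 on S has C(5, 2) = 10 edges. P[all 10 edges red] = (1/2)^10, and likewise for blue, so P[monochromatic] = 2·(1/2)^10 = 2^{1 − 10} = 1/512.
By linearity: E[X] = C(8, 5) · 2^{1 − 10} = 56 · 1/512 = 7/64.
Numerically: E[X] ≈ 0.109375.

E[X] = C(8,5)·2^(1−C(5,2)) = 7/64 ≈ 0.109375.


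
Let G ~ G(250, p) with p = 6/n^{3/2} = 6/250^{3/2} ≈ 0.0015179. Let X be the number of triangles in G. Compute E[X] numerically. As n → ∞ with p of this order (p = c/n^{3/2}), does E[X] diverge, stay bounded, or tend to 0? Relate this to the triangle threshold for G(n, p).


Number of potential triangles: C(250, 3) = 2573000.
Each occurs with probability p³ ≈ (0.0015179)³ ≈ 3.4972261e-09.
By linearity: E[X] = C(250, 3)·p³ ≈ 2573000 · 3.4972261e-09 ≈ 0.00900.
Since α = 3/2 > 1, p = c/n^{3/2} = o(1/n) is below the triangle threshold p ~ 1/n. Asymptotically E[X] ~ (c³/6)·n^{3(1−α)} = (6³/6)·n^{-1.5} → 0, so by Markov's inequality G has no triangles w.h.p.

E[X] ≈ 0.00900; in regime p = Θ(1/n^{3/2}) E[X] tends to 0 (below the triangle threshold p ~ 1/n).


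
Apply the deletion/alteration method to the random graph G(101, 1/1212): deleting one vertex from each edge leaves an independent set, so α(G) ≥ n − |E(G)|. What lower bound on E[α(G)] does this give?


E[|E(G)|] = C(101, 2)·p = 5050 · (1/1212) = 25/6.
E[α(G)] ≥ n − E[|E(G)|] = 101 − 25/6 = 581/6.
Numerically: ≈ 96.83333.
(This is only a lower bound; the true E[α(G)] may be larger.)

E[α(G)] ≥ 581/6 ≈ 96.83333.


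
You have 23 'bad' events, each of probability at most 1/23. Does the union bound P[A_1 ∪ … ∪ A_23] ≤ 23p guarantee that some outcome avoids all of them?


Union bound: P[∪_{i=1}^{23} A_i] ≤ Σ_i P[A_i] ≤ 23·p = 23·(1/23) = 1.
Numerically: 1 ≈ 1.0000.
Is 1 < 1? NO.
Since the bound 1 is ≥ 1, the union bound is uninformative here; it does NOT by itself certify existence.

23·p = 1 ≈ 1.0000; existence NOT certified by the union bound.


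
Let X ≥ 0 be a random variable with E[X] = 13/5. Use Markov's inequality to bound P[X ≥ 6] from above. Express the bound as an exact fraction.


μ = E[X] = 13/5, a = 6.
Markov: P[X ≥ 6] ≤ μ/a = (13/5)/6 = 13/30.
Numerically: ≈ 0.433.
(Since a = 6 > μ = 2.600, the bound 13/30 is < 1 and informative.)

P[X ≥ 6] ≤ 13/30 ≈ 0.433.


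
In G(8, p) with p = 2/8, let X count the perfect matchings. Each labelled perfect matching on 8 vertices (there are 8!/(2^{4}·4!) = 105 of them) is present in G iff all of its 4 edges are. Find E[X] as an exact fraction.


K_8 has 8!/(2^{4}·4!) = 105 labelled perfect matchings.
For each such perfect matching H, let X_H = 1 if all 4 edges of H are present in G. Then P[X_H = 1] = p^{4} = (1/4)^{4} = 1/256.
By linearity of expectation: E[X] = Σ_H E[X_H] = 105 · p^{4} = 105 · 1/256 = 105/256.
Numerically: E[X] ≈ 0.4102.

E[X] = 105 · (1/4)^{4} = 105/256 ≈ 0.4102.


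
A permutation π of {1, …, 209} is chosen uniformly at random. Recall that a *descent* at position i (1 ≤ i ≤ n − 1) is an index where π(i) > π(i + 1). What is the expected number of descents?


Write X = Σ X_I over i = 1, …, 208, with X_I the indicator of one descent.
There are 208 indicators.
For each fixed i, the pair (π(i), π(i+1)) is a uniformly random ordered pair of distinct values from {1, …, 209}; by symmetry P[π(i) > π(i+1)] = 1/2.
By linearity: E[X] = 208 · (1/2) = (209 − 1) · (1/2) = 104 ≈ 104.0000.

E[X] = 104 = 104.0000.


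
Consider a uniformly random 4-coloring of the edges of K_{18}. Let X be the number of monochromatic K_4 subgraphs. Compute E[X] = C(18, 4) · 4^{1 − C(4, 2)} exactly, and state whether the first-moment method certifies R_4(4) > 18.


E[X] = C(18, 4) · 4^{1 − 6} = 3060 · 4^{−5} = 3060/1024.
As a reduced fraction: E[X] = 765/256 ≈ 2.988281.
Is E[X] < 1? NO.
Since E[X] ≥ 1, the first-moment bound is inconclusive at n = 18; it does NOT by itself certify R_4(4) > 18.

E[X] = 765/256 ≈ 2.988281; E[X] ≥ 1; first-moment method inconclusive here.


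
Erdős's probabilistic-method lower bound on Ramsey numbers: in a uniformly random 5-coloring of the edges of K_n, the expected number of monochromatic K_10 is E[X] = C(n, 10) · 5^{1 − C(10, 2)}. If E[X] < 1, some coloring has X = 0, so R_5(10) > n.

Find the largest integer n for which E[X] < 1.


We need C(n, 10) · 5^{1 − 45} < 1, i.e. C(n, 10) < 5^{45 − 1} = 5684341886080801486968994140625.
Check values of n near the boundary:
  n = 5386: C(5386, 10) = 5613966214234562222231428510561; 5613966214234562222231428510561 < 5684341886080801486968994140625? YES
  n = 5387: C(5387, 10) = 5624406917627224603154306376491; 5624406917627224603154306376491 < 5684341886080801486968994140625? YES
  n = 5388: C(5388, 10) = 5634865093375880654852250419586; 5634865093375880654852250419586 < 5684341886080801486968994140625? YES
  n = 5389: C(5389, 10) = 5645340767466558997768874792926; 5645340767466558997768874792926 < 5684341886080801486968994140625? YES
  n = 5390: C(5390, 10) = 5655833965919099070255434039753; 5655833965919099070255434039753 < 5684341886080801486968994140625? YES
  n = 5391: C(5391, 10) = 5666344714787188828795213697883; 5666344714787188828795213697883 < 5684341886080801486968994140625? YES
  n = 5392: C(5392, 10) = 5676873040158402483252283957448; 5676873040158402483252283957448 < 5684341886080801486968994140625? YES
  n = 5393: C(5393, 10) = 5687418968154238267170642278008; 5687418968154238267170642278008 < 5684341886080801486968994140625? NO
  n = 5394: C(5394, 10) = 5697982524930156243149785372878; 5697982524930156243149785372878 < 5684341886080801486968994140625? NO
The largest n with C(n, 10) < 5684341886080801486968994140625 is n = 5392 (where E[X] = 5676873040158402483252283957448/5684341886080801486968994140625 ≈ 0.998686). Hence R_5(10) > 5392, i.e. R_5(10) ≥ 5393.

Largest n = 5392; hence R_5(10) > 5392.


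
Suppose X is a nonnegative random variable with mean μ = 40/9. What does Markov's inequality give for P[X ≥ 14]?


μ = E[X] = 40/9, a = 14.
Markov: P[X ≥ 14] ≤ μ/a = (40/9)/14 = 20/63.
Numerically: ≈ 0.31746.
(Since a = 14 > μ = 4.44444, the bound 20/63 is < 1 and informative.)

P[X ≥ 14] ≤ 20/63 ≈ 0.31746.


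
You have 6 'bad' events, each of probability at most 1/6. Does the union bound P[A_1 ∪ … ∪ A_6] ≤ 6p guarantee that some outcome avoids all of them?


Union bound: P[∪_{i=1}^{6} A_i] ≤ Σ_i P[A_i] ≤ 6·p = 6·(1/6) = 1.
Numerically: 1 ≈ 1.000000.
Is 1 < 1? NO.
Since the bound 1 is ≥ 1, the union bound is uninformative here; it does NOT by itself certify existence.

6·p = 1 ≈ 1.000000; existence NOT certified by the union bound.


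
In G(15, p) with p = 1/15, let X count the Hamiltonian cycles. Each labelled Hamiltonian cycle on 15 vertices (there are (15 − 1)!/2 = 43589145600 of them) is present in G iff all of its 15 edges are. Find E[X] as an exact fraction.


K_15 has (15 − 1)!/2 = 43589145600 labelled Hamiltonian cycles.
For each such Hamiltonian cycle H, let X_H = 1 if all 15 edges of H are present in G. Then P[X_H = 1] = p^{15} = (1/15)^{15} = 1/437893890380859375.
Summing the indicators: E[X] = Σ_H E[X_H] = 43589145600 · p^{15} = 43589145600 · 1/437893890380859375 = 7175168/72081298828125.
Numerically: E[X] ≈ 9.954e-08.

E[X] = 43589145600 · (1/15)^{15} = 7175168/72081298828125 ≈ 9.954e-08.


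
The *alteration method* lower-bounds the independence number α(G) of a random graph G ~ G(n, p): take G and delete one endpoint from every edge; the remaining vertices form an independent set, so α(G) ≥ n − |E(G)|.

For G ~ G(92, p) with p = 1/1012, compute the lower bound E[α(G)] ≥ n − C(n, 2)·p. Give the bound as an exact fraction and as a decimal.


E[|E(G)|] = C(92, 2)·p = 4186 · (1/1012) = 91/22.
E[α(G)] ≥ n − E[|E(G)|] = 92 − 91/22 = 1933/22.
Numerically: ≈ 87.86364.
(This is only a lower bound; the true E[α(G)] may be larger.)

E[α(G)] ≥ 1933/22 ≈ 87.86364.


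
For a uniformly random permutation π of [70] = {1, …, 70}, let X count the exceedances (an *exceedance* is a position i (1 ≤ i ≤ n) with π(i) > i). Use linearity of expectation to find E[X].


Write X = Σ_{i=1}^{70} X_i, where X_i = 1_{π(i) > i}.
For each fixed i, π(i) is uniform over {1, …, 70} (marginal of a uniform permutation), so P[π(i) > i] = (n − i)/n. Summing: Σ_{i=1}^{70} (n − i)/n = (0 + 1 + … + 69)/70 = 70(70 − 1)/(2·70) = (70 − 1)/2.
Hence E[X] = Σ_{i=1}^{70} (70 − i)/70 = 69/2 ≈ 34.5000.

E[X] = 69/2 = 34.5000.


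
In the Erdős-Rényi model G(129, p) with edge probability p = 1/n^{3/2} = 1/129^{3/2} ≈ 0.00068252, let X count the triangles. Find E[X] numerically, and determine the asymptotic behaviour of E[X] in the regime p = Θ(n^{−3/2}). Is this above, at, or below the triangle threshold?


Number of potential triangles: C(129, 3) = 349504.
Each occurs with probability p³ ≈ (0.00068252)³ ≈ 3.17940830e-10.
By linearity: E[X] = C(129, 3)·p³ ≈ 349504 · 3.17940830e-10 ≈ 0.000111.
Since α = 3/2 > 1, p = c/n^{3/2} = o(1/n) is below the triangle threshold p ~ 1/n. Asymptotically E[X] ~ (c³/6)·n^{3(1−α)} = (1³/6)·n^{-1.5} → 0, so by Markov's inequality G has no triangles w.h.p.

E[X] ≈ 0.000111; in regime p = Θ(1/n^{3/2}) E[X] tends to 0 (below the triangle threshold p ~ 1/n).


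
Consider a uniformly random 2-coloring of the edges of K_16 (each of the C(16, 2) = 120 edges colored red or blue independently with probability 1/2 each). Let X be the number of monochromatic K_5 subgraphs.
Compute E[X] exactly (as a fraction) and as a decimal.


Let X = Σ_S X_S over the C(16, 5) = 4368 subsets S of size 5, where X_S = 1 if the K_5 on S is monochromatic.
For a fixed S, the K_5 on S has C(5, 2) = 10 edges. P[all 10 edges red] = (1/2)^10, and likewise for blue, so P[monochromatic] = 2·(1/2)^10 = 2^{1 − 10} = 1/512.
By linearity: E[X] = C(16, 5) · 2^{1 − 10} = 4368 · 1/512 = 273/32.
Numerically: E[X] ≈ 8.5312.

E[X] = C(16,5)·2^(1−C(5,2)) = 273/32 ≈ 8.5312.


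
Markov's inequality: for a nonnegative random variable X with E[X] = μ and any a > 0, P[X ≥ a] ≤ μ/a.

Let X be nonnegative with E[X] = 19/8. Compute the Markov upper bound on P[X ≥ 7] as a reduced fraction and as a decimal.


μ = E[X] = 19/8, a = 7.
Markov: P[X ≥ 7] ≤ μ/a = (19/8)/7 = 19/56.
Numerically: ≈ 0.33929.
(Since a = 7 > μ = 2.37500, the bound 19/56 is < 1 and informative.)

P[X ≥ 7] ≤ 19/56 ≈ 0.33929.


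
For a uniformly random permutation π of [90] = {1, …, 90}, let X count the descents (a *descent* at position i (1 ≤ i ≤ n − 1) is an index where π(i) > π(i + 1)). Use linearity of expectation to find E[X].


Write X = Σ X_I over i = 1, …, 89, with X_I the indicator of one descent.
There are 89 indicators.
For each fixed i, the pair (π(i), π(i+1)) is a uniformly random ordered pair of distinct values from {1, …, 90}; by symmetry P[π(i) > π(i+1)] = 1/2.
By linearity: E[X] = 89 · (1/2) = (90 − 1) · (1/2) = 89/2 ≈ 44.500000.

E[X] = 89/2 = 44.500000.


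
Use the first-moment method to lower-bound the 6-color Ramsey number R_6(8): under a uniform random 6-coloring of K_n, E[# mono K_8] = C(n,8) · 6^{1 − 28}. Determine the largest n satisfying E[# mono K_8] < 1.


We need C(n, 8) · 6^{1 − 28} < 1, i.e. C(n, 8) < 6^{28 − 1} = 1023490369077469249536.
Check values of n near the boundary:
  n = 1593: C(1593, 8) = 1010555394551193970323; 1010555394551193970323 < 1023490369077469249536? YES
  n = 1594: C(1594, 8) = 1015652773590544255167; 1015652773590544255167 < 1023490369077469249536? YES
  n = 1595: C(1595, 8) = 1020772636343363633895; 1020772636343363633895 < 1023490369077469249536? YES
  n = 1596: C(1596, 8) = 1025915067760710553965; 1025915067760710553965 < 1023490369077469249536? NO
  n = 1597: C(1597, 8) = 1031080153060953275445; 1031080153060953275445 < 1023490369077469249536? NO
The largest n with C(n, 8) < 1023490369077469249536 is n = 1595 (where E[X] = 113419181815929292655/113721152119718805504 ≈ 0.9973446). Hence R_6(8) > 1595, i.e. R_6(8) ≥ 1596.

Largest n = 1595; hence R_6(8) > 1595.


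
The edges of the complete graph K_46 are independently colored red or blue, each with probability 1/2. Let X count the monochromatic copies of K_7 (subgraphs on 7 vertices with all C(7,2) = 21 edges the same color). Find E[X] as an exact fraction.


Let X = Σ_S X_S over the C(46, 7) = 53524680 subsets S of size 7, where X_S = 1 if the K_7 on S is monochromatic.
For a fixed S, the K_7 on S has C(7, 2) = 21 edges. P[all 21 edges red] = (1/2)^21, and likewise for blue, so P[monochromatic] = 2·(1/2)^21 = 2^{1 − 21} = 1/1048576.
Summing: E[X] = C(46, 7) · 2^{1 − 21} = 53524680 · 1/1048576 = 6690585/131072.
Numerically: E[X] ≈ 51.0451.

E[X] = C(46,7)·2^(1−C(7,2)) = 6690585/131072 ≈ 51.0451.


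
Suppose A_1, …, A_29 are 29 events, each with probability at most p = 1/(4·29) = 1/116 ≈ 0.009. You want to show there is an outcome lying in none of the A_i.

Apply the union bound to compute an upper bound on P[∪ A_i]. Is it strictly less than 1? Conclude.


Union bound: P[∪_{i=1}^{29} A_i] ≤ Σ_i P[A_i] ≤ 29·p = 29·(1/116) = 1/4.
Numerically: 1/4 ≈ 0.250.
Is 1/4 < 1? YES.
Since P[∪ A_i] ≤ 1/4 < 1, the complement has P[∩ A_i^c] ≥ 1 − 1/4 = 3/4 > 0, so some outcome avoids every A_i.

29·p = 1/4 ≈ 0.250; existence CERTIFIED by the union bound.


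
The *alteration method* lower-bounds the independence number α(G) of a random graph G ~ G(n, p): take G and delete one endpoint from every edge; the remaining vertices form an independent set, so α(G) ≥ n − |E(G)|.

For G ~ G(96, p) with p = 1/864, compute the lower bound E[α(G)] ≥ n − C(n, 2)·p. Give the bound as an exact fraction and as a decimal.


E[|E(G)|] = C(96, 2)·p = 4560 · (1/864) = 95/18.
E[α(G)] ≥ n − E[|E(G)|] = 96 − 95/18 = 1633/18.
Numerically: ≈ 90.72222.
(This is only a lower bound; the true E[α(G)] may be larger.)

E[α(G)] ≥ 1633/18 ≈ 90.72222.


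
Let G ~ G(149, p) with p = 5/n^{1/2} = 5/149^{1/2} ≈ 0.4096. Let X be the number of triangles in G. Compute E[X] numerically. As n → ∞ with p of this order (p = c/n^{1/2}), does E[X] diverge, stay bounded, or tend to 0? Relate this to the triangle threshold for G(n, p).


Number of potential triangles: C(149, 3) = 540274.
Each occurs with probability p³ ≈ (0.4096)³ ≈ 6.872751e-02.
By linearity: E[X] = C(149, 3)·p³ ≈ 540274 · 6.872751e-02 ≈ 37131.6868.
Since α = 1/2 < 1, p = c/n^{1/2} ≫ 1/n is above the triangle threshold p ~ 1/n. Asymptotically E[X] ~ (c³/6)·n^{3(1−α)} = (5³/6)·n^{1.5} → ∞; triangles are abundant w.h.p.

E[X] ≈ 37131.6868; in regime p = Θ(1/n^{1/2}) E[X] diverges (above the triangle threshold p ~ 1/n).


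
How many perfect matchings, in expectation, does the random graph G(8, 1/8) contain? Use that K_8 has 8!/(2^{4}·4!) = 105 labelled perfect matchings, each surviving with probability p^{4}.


K_8 has 8!/(2^{4}·4!) = 105 labelled perfect matchings.
For each such perfect matching H, let X_H = 1 if all 4 edges of H are present in G. Then P[X_H = 1] = p^{4} = (1/8)^{4} = 1/4096.
By linearity: E[X] = Σ_H E[X_H] = 105 · p^{4} = 105 · 1/4096 = 105/4096.
Numerically: E[X] ≈ 0.02563.

E[X] = 105 · (1/8)^{4} = 105/4096 ≈ 0.02563.


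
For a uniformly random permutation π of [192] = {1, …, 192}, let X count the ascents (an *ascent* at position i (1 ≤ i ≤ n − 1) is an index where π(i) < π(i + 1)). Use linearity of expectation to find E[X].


Write X = Σ X_I over i = 1, …, 191, with X_I the indicator of one ascent.
There are 191 indicators.
For each fixed i, the pair (π(i), π(i+1)) is a uniformly random ordered pair of distinct values from {1, …, 192}; by symmetry P[π(i) < π(i+1)] = 1/2.
By linearity: E[X] = 191 · (1/2) = (192 − 1) · (1/2) = 191/2 ≈ 95.5000.

E[X] = 191/2 = 95.5000.


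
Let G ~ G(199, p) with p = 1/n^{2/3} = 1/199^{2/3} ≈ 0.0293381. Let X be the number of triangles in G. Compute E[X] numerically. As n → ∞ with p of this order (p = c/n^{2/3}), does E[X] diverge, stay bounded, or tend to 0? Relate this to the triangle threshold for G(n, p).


Number of potential triangles: C(199, 3) = 1293699.
Each occurs with probability p³ ≈ (0.0293381)³ ≈ 2.52518876e-05.
By linearity: E[X] = C(199, 3)·p³ ≈ 1293699 · 2.52518876e-05 ≈ 32.668342.
Since α = 2/3 < 1, p = c/n^{2/3} ≫ 1/n is above the triangle threshold p ~ 1/n. Asymptotically E[X] ~ (c³/6)·n^{3(1−α)} = (1³/6)·n^{1} → ∞; triangles are abundant w.h.p.

E[X] ≈ 32.668342; in regime p = Θ(1/n^{2/3}) E[X] diverges (above the triangle threshold p ~ 1/n).


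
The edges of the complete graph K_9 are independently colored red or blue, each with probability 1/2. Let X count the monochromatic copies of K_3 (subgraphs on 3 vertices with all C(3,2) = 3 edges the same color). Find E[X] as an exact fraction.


Let X = Σ_S X_S over the C(9, 3) = 84 subsets S of size 3, where X_S = 1 if the K_3 on S is monochromatic.
For a fixed S, the K_3 on S has C(3, 2) = 3 edges. P[all 3 edges red] = (1/2)^3, and likewise for blue, so P[monochromatic] = 2·(1/2)^3 = 2^{1 − 3} = 1/4.
By linearity of expectation: E[X] = C(9, 3) · 2^{1 − 3} = 84 · 1/4 = 21.
Numerically: E[X] ≈ 21.000.

E[X] = C(9,3)·2^(1−C(3,2)) = 21 ≈ 21.000.


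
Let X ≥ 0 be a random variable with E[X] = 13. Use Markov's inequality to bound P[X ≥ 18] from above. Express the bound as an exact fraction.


μ = E[X] = 13, a = 18.
Markov: P[X ≥ 18] ≤ μ/a = (13)/18 = 13/18.
Numerically: ≈ 0.722222.
(Since a = 18 > μ = 13.000000, the bound 13/18 is < 1 and informative.)

P[X ≥ 18] ≤ 13/18 ≈ 0.722222.


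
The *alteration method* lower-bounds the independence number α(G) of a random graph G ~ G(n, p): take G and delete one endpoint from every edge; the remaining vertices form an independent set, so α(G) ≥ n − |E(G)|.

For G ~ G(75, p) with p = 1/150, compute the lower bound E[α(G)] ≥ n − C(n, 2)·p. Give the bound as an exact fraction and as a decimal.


E[|E(G)|] = C(75, 2)·p = 2775 · (1/150) = 37/2.
E[α(G)] ≥ n − E[|E(G)|] = 75 − 37/2 = 113/2.
Numerically: ≈ 56.5000.
(This is only a lower bound; the true E[α(G)] may be larger.)

E[α(G)] ≥ 113/2 ≈ 56.5000.


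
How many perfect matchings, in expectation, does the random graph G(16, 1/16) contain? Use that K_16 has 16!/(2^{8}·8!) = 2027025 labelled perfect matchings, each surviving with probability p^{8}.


K_16 has 16!/(2^{8}·8!) = 2027025 labelled perfect matchings.
For each such perfect matching H, let X_H = 1 if all 8 edges of H are present in G. Then P[X_H = 1] = p^{8} = (1/16)^{8} = 1/4294967296.
By linearity: E[X] = Σ_H E[X_H] = 2027025 · p^{8} = 2027025 · 1/4294967296 = 2027025/4294967296.
Numerically: E[X] ≈ 0.00047195.

E[X] = 2027025 · (1/16)^{8} = 2027025/4294967296 ≈ 0.00047195.


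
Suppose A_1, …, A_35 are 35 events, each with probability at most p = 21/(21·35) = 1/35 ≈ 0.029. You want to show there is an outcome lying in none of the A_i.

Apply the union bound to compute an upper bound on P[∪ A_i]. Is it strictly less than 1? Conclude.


Union bound: P[∪_{i=1}^{35} A_i] ≤ Σ_i P[A_i] ≤ 35·p = 35·(1/35) = 1.
Numerically: 1 ≈ 1.000.
Is 1 < 1? NO.
Since the bound 1 is ≥ 1, the union bound is uninformative here; it does NOT by itself certify existence.

35·p = 1 ≈ 1.000; existence NOT certified by the union bound.


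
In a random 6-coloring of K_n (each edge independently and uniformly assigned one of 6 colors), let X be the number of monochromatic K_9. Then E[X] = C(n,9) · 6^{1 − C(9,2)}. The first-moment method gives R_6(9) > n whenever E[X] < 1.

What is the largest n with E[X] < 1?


We need C(n, 9) · 6^{1 − 36} < 1, i.e. C(n, 9) < 6^{36 − 1} = 1719070799748422591028658176.
Check values of n near the boundary:
  n = 4405: C(4405, 9) = 1706862792900636302463627150; 1706862792900636302463627150 < 1719070799748422591028658176? YES
  n = 4406: C(4406, 9) = 1710356485221788389505285700; 1710356485221788389505285700 < 1719070799748422591028658176? YES
  n = 4407: C(4407, 9) = 1713856532599459170657070050; 1713856532599459170657070050 < 1719070799748422591028658176? YES
  n = 4408: C(4408, 9) = 1717362945146264156457459600; 1717362945146264156457459600 < 1719070799748422591028658176? YES
  n = 4409: C(4409, 9) = 1720875732988608787686577131; 1720875732988608787686577131 < 1719070799748422591028658176? NO
  n = 4410: C(4410, 9) = 1724394906266704102180823710; 1724394906266704102180823710 < 1719070799748422591028658176? NO
  n = 4411: C(4411, 9) = 1727920475134582415883601405; 1727920475134582415883601405 < 1719070799748422591028658176? NO
The largest n with C(n, 9) < 1719070799748422591028658176 is n = 4408 (where E[X] = 35778394690547169926197075/35813974994758803979763712 ≈ 0.999007). Hence R_6(9) > 4408, i.e. R_6(9) ≥ 4409.

Largest n = 4408; hence R_6(9) > 4408.


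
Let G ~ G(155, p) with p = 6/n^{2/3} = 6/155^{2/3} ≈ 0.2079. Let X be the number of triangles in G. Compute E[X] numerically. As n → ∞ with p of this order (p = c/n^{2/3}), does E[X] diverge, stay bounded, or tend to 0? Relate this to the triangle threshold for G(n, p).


Number of potential triangles: C(155, 3) = 608685.
Each occurs with probability p³ ≈ (0.2079)³ ≈ 8.990635e-03.
By linearity: E[X] = C(155, 3)·p³ ≈ 608685 · 8.990635e-03 ≈ 5472.4645.
Since α = 2/3 < 1, p = c/n^{2/3} ≫ 1/n is above the triangle threshold p ~ 1/n. Asymptotically E[X] ~ (c³/6)·n^{3(1−α)} = (6³/6)·n^{1} → ∞; triangles are abundant w.h.p.

E[X] ≈ 5472.4645; in regime p = Θ(1/n^{2/3}) E[X] diverges (above the triangle threshold p ~ 1/n).


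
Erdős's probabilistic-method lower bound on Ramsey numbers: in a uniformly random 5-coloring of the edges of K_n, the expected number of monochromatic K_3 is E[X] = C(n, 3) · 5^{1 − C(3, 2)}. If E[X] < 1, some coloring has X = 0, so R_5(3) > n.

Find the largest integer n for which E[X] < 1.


We need C(n, 3) · 5^{1 − 3} < 1, i.e. C(n, 3) < 5^{3 − 1} = 25.
Check values of n near the boundary:
  n = 3: C(3, 3) = 1; 1 < 25? YES
  n = 4: C(4, 3) = 4; 4 < 25? YES
  n = 5: C(5, 3) = 10; 10 < 25? YES
  n = 6: C(6, 3) = 20; 20 < 25? YES
  n = 7: C(7, 3) = 35; 35 < 25? NO
  n = 8: C(8, 3) = 56; 56 < 25? NO
  n = 9: C(9, 3) = 84; 84 < 25? NO
The largest n with C(n, 3) < 25 is n = 6 (where E[X] = 4/5 ≈ 0.8000000). Hence R_5(3) > 6, i.e. R_5(3) ≥ 7.

Largest n = 6; hence R_5(3) > 6.


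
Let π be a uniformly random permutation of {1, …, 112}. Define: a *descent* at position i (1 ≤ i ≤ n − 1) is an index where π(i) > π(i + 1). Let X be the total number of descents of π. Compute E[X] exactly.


Write X = Σ X_I over i = 1, …, 111, with X_I the indicator of one descent.
There are 111 indicators.
For each fixed i, the pair (π(i), π(i+1)) is a uniformly random ordered pair of distinct values from {1, …, 112}; by symmetry P[π(i) > π(i+1)] = 1/2.
By linearity: E[X] = 111 · (1/2) = (112 − 1) · (1/2) = 111/2 ≈ 55.50000.

E[X] = 111/2 = 55.50000.


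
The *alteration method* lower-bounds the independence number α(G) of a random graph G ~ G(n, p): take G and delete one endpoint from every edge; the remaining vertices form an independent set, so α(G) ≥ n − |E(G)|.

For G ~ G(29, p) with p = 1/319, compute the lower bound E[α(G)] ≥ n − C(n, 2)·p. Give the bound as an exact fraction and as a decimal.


E[|E(G)|] = C(29, 2)·p = 406 · (1/319) = 14/11.
E[α(G)] ≥ n − E[|E(G)|] = 29 − 14/11 = 305/11.
Numerically: ≈ 27.72727.
(This is only a lower bound; the true E[α(G)] may be larger.)

E[α(G)] ≥ 305/11 ≈ 27.72727.


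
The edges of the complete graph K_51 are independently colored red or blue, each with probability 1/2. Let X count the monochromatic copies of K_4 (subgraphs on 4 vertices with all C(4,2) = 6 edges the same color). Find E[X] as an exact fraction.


Let X = Σ_S X_S over the C(51, 4) = 249900 subsets S of size 4, where X_S = 1 if the K_4 on S is monochromatic.
For a fixed S, the K_4 on S has C(4, 2) = 6 edges. P[all 6 edges red] = (1/2)^6, and likewise for blue, so P[monochromatic] = 2·(1/2)^6 = 2^{1 − 6} = 1/32.
By linearity: E[X] = C(51, 4) · 2^{1 − 6} = 249900 · 1/32 = 62475/8.
Numerically: E[X] ≈ 7809.375.

E[X] = C(51,4)·2^(1−C(4,2)) = 62475/8 ≈ 7809.375.


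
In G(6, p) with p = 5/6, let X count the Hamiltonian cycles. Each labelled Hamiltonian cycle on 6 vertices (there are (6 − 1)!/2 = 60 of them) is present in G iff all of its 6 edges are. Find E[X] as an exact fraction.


K_6 has (6 − 1)!/2 = 60 labelled Hamiltonian cycles.
For each such Hamiltonian cycle H, let X_H = 1 if all 6 edges of H are present in G. Then P[X_H = 1] = p^{6} = (5/6)^{6} = 15625/46656.
Summing the indicators: E[X] = Σ_H E[X_H] = 60 · p^{6} = 60 · 15625/46656 = 78125/3888.
Numerically: E[X] ≈ 20.1.

E[X] = 60 · (5/6)^{6} = 78125/3888 ≈ 20.1.


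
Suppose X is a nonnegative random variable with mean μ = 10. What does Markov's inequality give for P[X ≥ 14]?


μ = E[X] = 10, a = 14.
Markov: P[X ≥ 14] ≤ μ/a = (10)/14 = 5/7.
Numerically: ≈ 0.714286.
(Since a = 14 > μ = 10.000000, the bound 5/7 is < 1 and informative.)

P[X ≥ 14] ≤ 5/7 ≈ 0.714286.


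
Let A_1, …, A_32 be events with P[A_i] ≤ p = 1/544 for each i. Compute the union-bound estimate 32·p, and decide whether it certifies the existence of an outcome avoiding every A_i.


Union bound: P[∪_{i=1}^{32} A_i] ≤ Σ_i P[A_i] ≤ 32·p = 32·(1/544) = 1/17.
Numerically: 1/17 ≈ 0.0588235.
Is 1/17 < 1? YES.
Since P[∪ A_i] ≤ 1/17 < 1, the complement has P[∩ A_i^c] ≥ 1 − 1/17 = 16/17 > 0, so some outcome avoids every A_i.

32·p = 1/17 ≈ 0.0588235; existence CERTIFIED by the union bound.


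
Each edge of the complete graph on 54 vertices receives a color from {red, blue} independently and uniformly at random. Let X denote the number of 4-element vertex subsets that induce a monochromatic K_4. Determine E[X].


Let X = Σ_S X_S over the C(54, 4) = 316251 subsets S of size 4, where X_S = 1 if the K_4 on S is monochromatic.
For a fixed S, the K_4 on S has C(4, 2) = 6 edges. P[all 6 edges red] = (1/2)^6, and likewise for blue, so P[monochromatic] = 2·(1/2)^6 = 2^{1 − 6} = 1/32.
By linearity of expectation: E[X] = C(54, 4) · 2^{1 − 6} = 316251 · 1/32 = 316251/32.
Numerically: E[X] ≈ 9882.844.

E[X] = C(54,4)·2^(1−C(4,2)) = 316251/32 ≈ 9882.844.
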